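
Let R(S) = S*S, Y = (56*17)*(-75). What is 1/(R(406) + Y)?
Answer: 1/93436 ≈ 1.0703e-5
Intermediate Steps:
Y = -71400 (Y = 952*(-75) = -71400)
R(S) = S²
1/(R(406) + Y) = 1/(406² - 71400) = 1/(164836 - 71400) = 1/93436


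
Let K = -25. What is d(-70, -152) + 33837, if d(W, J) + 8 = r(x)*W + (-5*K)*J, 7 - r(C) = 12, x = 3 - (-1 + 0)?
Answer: 15179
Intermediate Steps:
x = 4 (x = 3 - 1*(-1) = 3 + 1 = 4)
r(C) = -5 (r(C) = 7 - 1*12 = 7 - 12 = -5)
d(W, J) = -8 - 5*W + 125*J (d(W, J) = -8 + (-5*W + (-5*(-25))*J) = -8 + (-5*W + 125*J) = -8 - 5*W + 125*J)
d(-70, -152) + 33837 = (-8 - 5*(-70) + 125*(-152)) + 33837 = (-8 + 350 - 19000) + 33837 = -18658 + 33837 = 15179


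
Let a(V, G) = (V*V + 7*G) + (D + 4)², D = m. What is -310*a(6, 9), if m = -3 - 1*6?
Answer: -38440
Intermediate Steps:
m = -9 (m = -3 - 6 = -9)
D = -9
a(V, G) = 25 + V² + 7*G (a(V, G) = (V*V + 7*G) + (-9 + 4)² = (V² + 7*G) + (-5)² = (V² + 7*G) + 25 = 25 + V² + 7*G)
-310*a(6, 9) = -310*(25 + 6² + 7*9) = -310*(25 + 36 + 63) = -310*124 = -38440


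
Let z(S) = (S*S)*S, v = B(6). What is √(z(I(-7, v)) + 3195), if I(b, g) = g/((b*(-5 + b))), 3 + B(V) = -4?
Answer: √16562877/72 ≈ 56.524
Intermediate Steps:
B(V) = -7 (B(V) = -3 - 4 = -7)
v = -7
I(b, g) = g/(b*(-5 + b)) (I(b, g) = g*(1/(b*(-5 + b))) = g/(b*(-5 + b)))
z(S) = S³ (z(S) = S²*S = S³)
√(z(I(-7, v)) + 3195) = √((-7/(-7*(-5 - 7)))³ + 3195) = √((-7*(-⅐)/(-12))³ + 3195) = √((-7*(-⅐)*(-1/12))³ + 3195) = √((-1/12)³ + 3195) = √(-1/1728 + 3195) = √(5520959/1728) = √16562877/72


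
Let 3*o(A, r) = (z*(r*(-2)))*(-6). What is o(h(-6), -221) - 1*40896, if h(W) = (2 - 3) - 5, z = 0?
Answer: -40896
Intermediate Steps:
h(W) = -6 (h(W) = -1 - 5 = -6)
o(A, r) = 0 (o(A, r) = ((0*(r*(-2)))*(-6))/3 = ((0*(-2*r))*(-6))/3 = (0*(-6))/3 = (⅓)*0 = 0)
o(h(-6), -221) - 1*40896 = 0 - 1*40896 = 0 - 40896 = -40896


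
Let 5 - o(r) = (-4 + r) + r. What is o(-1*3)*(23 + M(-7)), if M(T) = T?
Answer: 240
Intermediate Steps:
o(r) = 9 - 2*r (o(r) = 5 - ((-4 + r) + r) = 5 - (-4 + 2*r) = 5 + (4 - 2*r) = 9 - 2*r)
o(-1*3)*(23 + M(-7)) = (9 - (-2)*3)*(23 - 7) = (9 - 2*(-3))*16 = (9 + 6)*16 = 15*16 = 240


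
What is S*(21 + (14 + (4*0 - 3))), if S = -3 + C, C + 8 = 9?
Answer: -64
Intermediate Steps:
C = 1 (C = -8 + 9 = 1)
S = -2 (S = -3 + 1 = -2)
S*(21 + (14 + (4*0 - 3))) = -2*(21 + (14 + (4*0 - 3))) = -2*(21 + (14 + (0 - 3))) = -2*(21 + (14 - 3)) = -2*(21 + 11) = -2*32 = -64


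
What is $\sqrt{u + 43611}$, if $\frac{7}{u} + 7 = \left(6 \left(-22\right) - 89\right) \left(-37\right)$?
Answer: $\frac{\sqrt{2910986335090}}{8170} \approx 208.83$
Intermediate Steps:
$u = \frac{7}{8170}$ ($u = \frac{7}{-7 + \left(6 \left(-22\right) - 89\right) \left(-37\right)} = \frac{7}{-7 + \left(-132 - 89\right) \left(-37\right)} = \frac{7}{-7 - -8177} = \frac{7}{-7 + 8177} = \frac{7}{8170} \approx 0.00085679$)
$\sqrt{u + 43611} = \sqrt{\frac{7}{8170} + 43611} = \sqrt{\frac{356301877}{8170}} = \frac{\sqrt{2910986335090}}{8170}$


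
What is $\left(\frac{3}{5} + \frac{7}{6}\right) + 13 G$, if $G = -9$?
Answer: $- \frac{3457}{30} \approx -115.23$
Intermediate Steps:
$\left(\frac{3}{5} + \frac{7}{6}\right) + 13 G = \left(\frac{3}{5} + \frac{7}{6}\right) + 13 \left(-9\right) = \left(3 \cdot \frac{1}{5} + 7 \cdot \frac{1}{6}\right) - 117 = \left(\frac{3}{5} + \frac{7}{6}\right) - 117 = \frac{53}{30} - 117 = - \frac{3457}{30}$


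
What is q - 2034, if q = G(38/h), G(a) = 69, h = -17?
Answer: -1965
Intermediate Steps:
q = 69
q - 2034 = 69 - 2034 = -1965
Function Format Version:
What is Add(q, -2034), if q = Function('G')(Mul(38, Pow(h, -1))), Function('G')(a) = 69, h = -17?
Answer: -1965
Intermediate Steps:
q = 69
Add(q, -2034) = Add(69, -2034) = -1965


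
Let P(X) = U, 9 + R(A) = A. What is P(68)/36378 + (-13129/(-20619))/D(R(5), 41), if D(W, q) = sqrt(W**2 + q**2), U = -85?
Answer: -85/36378 + 13129*sqrt(1697)/34990443 ≈ 0.013120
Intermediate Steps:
R(A) = -9 + A
P(X) = -85
P(68)/36378 + (-13129/(-20619))/D(R(5), 41) = -85/36378 + (-13129/(-20619))/(sqrt((-9 + 5)**2 + 41**2)) = -85*1/36378 + (-13129*(-1/20619))/(sqrt((-4)**2 + 1681)) = -85/36378 + 13129/(20619*(sqrt(16 + 1681))) = -85/36378 + 13129/(20619*(sqrt(1697))) = -85/36378 + 13129*(sqrt(1697)/1697)/20619 = -85/36378 + 13129*sqrt(1697)/34990443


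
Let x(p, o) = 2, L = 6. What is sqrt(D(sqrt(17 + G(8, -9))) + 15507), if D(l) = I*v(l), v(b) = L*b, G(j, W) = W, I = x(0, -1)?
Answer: sqrt(15507 + 24*sqrt(2)) ≈ 124.66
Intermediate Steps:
I = 2
v(b) = 6*b
D(l) = 12*l (D(l) = 2*(6*l) = 12*l)
sqrt(D(sqrt(17 + G(8, -9))) + 15507) = sqrt(12*sqrt(17 - 9) + 15507) = sqrt(12*sqrt(8) + 15507) = sqrt(12*(2*sqrt(2)) + 15507) = sqrt(24*sqrt(2) + 15507) = sqrt(15507 + 24*sqrt(2))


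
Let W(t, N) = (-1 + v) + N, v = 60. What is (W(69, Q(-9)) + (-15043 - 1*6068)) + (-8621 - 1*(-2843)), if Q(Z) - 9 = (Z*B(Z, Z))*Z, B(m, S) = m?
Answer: -27550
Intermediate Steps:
Q(Z) = 9 + Z**3 (Q(Z) = 9 + (Z*Z)*Z = 9 + Z**2*Z = 9 + Z**3)
W(t, N) = 59 + N (W(t, N) = (-1 + 60) + N = 59 + N)
(W(69, Q(-9)) + (-15043 - 1*6068)) + (-8621 - 1*(-2843)) = ((59 + (9 + (-9)**3)) + (-15043 - 1*6068)) + (-8621 - 1*(-2843)) = ((59 + (9 - 729)) + (-15043 - 6068)) + (-8621 + 2843) = ((59 - 720) - 21111) - 5778 = (-661 - 21111) - 5778 = -21772 - 5778 = -27550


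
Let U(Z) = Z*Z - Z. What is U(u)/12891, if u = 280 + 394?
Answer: 453602/12891 ≈ 35.188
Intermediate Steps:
u = 674
U(Z) = Z² - Z
U(u)/12891 = (674*(-1 + 674))/12891 = (674*673)*(1/12891) = 453602*(1/12891) = 453602/12891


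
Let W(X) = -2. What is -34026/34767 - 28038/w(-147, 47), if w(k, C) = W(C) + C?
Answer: -12053436/19315 ≈ -624.04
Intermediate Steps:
w(k, C) = -2 + C
-34026/34767 - 28038/w(-147, 47) = -34026/34767 - 28038/(-2 + 47) = -34026*1/34767 - 28038/45 = -11342/11589 - 28038*1/45 = -11342/11589 - 9346/15 = -12053436/19315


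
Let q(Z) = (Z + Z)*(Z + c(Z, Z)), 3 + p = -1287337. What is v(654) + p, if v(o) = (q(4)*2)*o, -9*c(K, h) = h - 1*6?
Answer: -3729476/3 ≈ -1.2432e+6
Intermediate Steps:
c(K, h) = ⅔ - h/9 (c(K, h) = -(h - 1*6)/9 = -(h - 6)/9 = -(-6 + h)/9 = ⅔ - h/9)
p = -1287340 (p = -3 - 1287337 = -1287340)
q(Z) = 2*Z*(⅔ + 8*Z/9) (q(Z) = (Z + Z)*(Z + (⅔ - Z/9)) = (2*Z)*(⅔ + 8*Z/9) = 2*Z*(⅔ + 8*Z/9))
v(o) = 608*o/9 (v(o) = (((4/9)*4*(3 + 4*4))*2)*o = (((4/9)*4*(3 + 16))*2)*o = (((4/9)*4*19)*2)*o = ((304/9)*2)*o = 608*o/9)
v(654) + p = (608/9)*654 - 1287340 = 132544/3 - 1287340 = -3729476/3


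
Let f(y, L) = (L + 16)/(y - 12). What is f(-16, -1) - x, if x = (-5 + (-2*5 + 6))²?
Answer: -2283/28 ≈ -81.536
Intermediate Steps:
f(y, L) = (16 + L)/(-12 + y)
x = 81 (x = (-5 + (-10 + 6))² = (-5 - 4)² = (-9)² = 81)
f(-16, -1) - x = (16 - 1)/(-12 - 16) - 1*81 = 15/(-28) - 81 = -1/28*15 - 81 = -15/28 - 81 = -2283/28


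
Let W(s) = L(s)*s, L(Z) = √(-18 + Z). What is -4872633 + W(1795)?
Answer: -4872633 + 1795*√1777 ≈ -4.7970e+6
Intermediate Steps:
W(s) = s*√(-18 + s) (W(s) = √(-18 + s)*s = s*√(-18 + s))
-4872633 + W(1795) = -4872633 + 1795*√(-18 + 1795) = -4872633 + 1795*√1777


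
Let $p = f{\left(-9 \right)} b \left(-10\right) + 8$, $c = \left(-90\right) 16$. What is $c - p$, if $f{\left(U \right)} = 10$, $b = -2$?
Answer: $-1648$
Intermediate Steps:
$c = -1440$
$p = 208$ ($p = 10 \left(\left(-2\right) \left(-10\right)\right) + 8 = 10 \cdot 20 + 8 = 200 + 8 = 208$)
$c - p = -1440 - 208 = -1648$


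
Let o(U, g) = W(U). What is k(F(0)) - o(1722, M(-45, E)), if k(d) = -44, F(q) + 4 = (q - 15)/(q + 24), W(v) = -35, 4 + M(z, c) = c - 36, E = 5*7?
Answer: -9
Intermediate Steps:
E = 35
M(z, c) = -40 + c (M(z, c) = -4 + (c - 36) = -4 + (-36 + c) = -40 + c)
o(U, g) = -35
F(q) = -4 + (-15 + q)/(24 + q) (F(q) = -4 + (q - 15)/(q + 24) = -4 + (-15 + q)/(24 + q))
k(F(0)) - o(1722, M(-45, E)) = -44 - 1*(-35) = -44 + 35 = -9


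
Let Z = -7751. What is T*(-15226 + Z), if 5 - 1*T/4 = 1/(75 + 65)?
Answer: -16060923/35 ≈ -4.5888e+5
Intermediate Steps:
T = 699/35 (T = 20 - 4/(75 + 65) = 20 - 4/140 = 20 - 4*1/140 = 20 - 1/35 = 699/35 ≈ 19.971)
T*(-15226 + Z) = 699*(-15226 - 7751)/35 = (699/35)*(-22977) = -16060923/35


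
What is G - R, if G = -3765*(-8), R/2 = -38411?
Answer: 106942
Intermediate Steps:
R = -76822 (R = 2*(-38411) = -76822)
G = 30120
G - R = 30120 - 1*(-76822) = 30120 + 76822 = 106942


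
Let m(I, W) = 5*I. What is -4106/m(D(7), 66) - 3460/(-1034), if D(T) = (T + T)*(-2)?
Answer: 1182501/36190 ≈ 32.675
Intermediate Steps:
D(T) = -4*T (D(T) = (2*T)*(-2) = -4*T)
-4106/m(D(7), 66) - 3460/(-1034) = -4106/(5*(-4*7)) - 3460/(-1034) = -4106/(5*(-28)) - 3460*(-1/1034) = -4106/(-140) + 1730/517 = -4106*(-1/140) + 1730/517 = 2053/70 + 1730/517 = 1182501/36190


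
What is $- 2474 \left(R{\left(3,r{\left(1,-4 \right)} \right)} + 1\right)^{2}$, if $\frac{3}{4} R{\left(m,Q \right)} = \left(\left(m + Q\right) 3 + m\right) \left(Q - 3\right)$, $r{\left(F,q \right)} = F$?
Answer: $-3762954$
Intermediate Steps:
$R{\left(m,Q \right)} = \frac{4 \left(-3 + Q\right) \left(3 Q + 4 m\right)}{3}$ ($R{\left(m,Q \right)} = \frac{4 \left(\left(m + Q\right) 3 + m\right) \left(Q - 3\right)}{3} = \frac{4 \left(\left(Q + m\right) 3 + m\right) \left(-3 + Q\right)}{3} = \frac{4 \left(\left(3 Q + 3 m\right) + m\right) \left(-3 + Q\right)}{3} = \frac{4 \left(3 Q + 4 m\right) \left(-3 + Q\right)}{3} = \frac{4 \left(-3 + Q\right) \left(3 Q + 4 m\right)}{3}$)
$- 2474 \left(R{\left(3,r{\left(1,-4 \right)} \right)} + 1\right)^{2} = - 2474 \left(\left(\left(-16\right) 3 - 12 + 4 \cdot 1^{2} + \frac{16}{3} \cdot 1 \cdot 3\right) + 1\right)^{2} = - 2474 \left(\left(-48 - 12 + 4 \cdot 1 + 16\right) + 1\right)^{2} = - 2474 \left(\left(-48 - 12 + 4 + 16\right) + 1\right)^{2} = - 2474 \left(-40 + 1\right)^{2} = - 2474 \left(-39\right)^{2} = \left(-2474\right) 1521 = -3762954$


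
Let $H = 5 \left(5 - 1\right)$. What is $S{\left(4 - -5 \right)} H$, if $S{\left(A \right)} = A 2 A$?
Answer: $3240$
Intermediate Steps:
$S{\left(A \right)} = 2 A^{2}$ ($S{\left(A \right)} = 2 A A = 2 A^{2}$)
$H = 20$ ($H = 5 \cdot 4 = 20$)
$S{\left(4 - -5 \right)} H = 2 \left(4 - -5\right)^{2} \cdot 20 = 2 \left(4 + 5\right)^{2} \cdot 20 = 2 \cdot 9^{2} \cdot 20 = 2 \cdot 81 \cdot 20 = 162 \cdot 20 = 3240$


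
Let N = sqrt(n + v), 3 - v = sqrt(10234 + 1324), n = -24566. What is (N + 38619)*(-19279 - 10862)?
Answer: -1164015279 - 30141*I*sqrt(24563 + sqrt(11558)) ≈ -1.164e+9 - 4.7342e+6*I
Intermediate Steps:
v = 3 - sqrt(11558) (v = 3 - sqrt(10234 + 1324) = 3 - sqrt(11558) ≈ -104.51)
N = sqrt(-24563 - sqrt(11558)) (N = sqrt(-24566 + (3 - sqrt(11558))) = sqrt(-24563 - sqrt(11558)) ≈ 157.07*I)
(N + 38619)*(-19279 - 10862) = (sqrt(-24563 - sqrt(11558)) + 38619)*(-19279 - 10862) = (38619 + sqrt(-24563 - sqrt(11558)))*(-30141) = -1164015279 - 30141*sqrt(-24563 - sqrt(11558))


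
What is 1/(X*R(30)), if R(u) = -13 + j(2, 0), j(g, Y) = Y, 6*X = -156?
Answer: 1/338 ≈ 0.0029586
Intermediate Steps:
X = -26 (X = (⅙)*(-156) = -26)
R(u) = -13 (R(u) = -13 + 0 = -13)
1/(X*R(30)) = 1/(-26*(-13)) = 1/338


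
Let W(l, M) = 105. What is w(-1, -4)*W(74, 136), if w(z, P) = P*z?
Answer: 420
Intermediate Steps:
w(-1, -4)*W(74, 136) = -4*(-1)*105 = 4*105 = 420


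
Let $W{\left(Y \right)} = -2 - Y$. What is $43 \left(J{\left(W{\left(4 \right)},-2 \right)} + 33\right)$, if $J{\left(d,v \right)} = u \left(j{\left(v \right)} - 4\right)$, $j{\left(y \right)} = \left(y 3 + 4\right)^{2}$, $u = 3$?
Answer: $1419$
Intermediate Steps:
$j{\left(y \right)} = \left(4 + 3 y\right)^{2}$ ($j{\left(y \right)} = \left(3 y + 4\right)^{2} = \left(4 + 3 y\right)^{2}$)
$J{\left(d,v \right)} = -12 + 3 \left(4 + 3 v\right)^{2}$ ($J{\left(d,v \right)} = 3 \left(\left(4 + 3 v\right)^{2} - 4\right) = 3 \left(-4 + \left(4 + 3 v\right)^{2}\right) = -12 + 3 \left(4 + 3 v\right)^{2}$)
$43 \left(J{\left(W{\left(4 \right)},-2 \right)} + 33\right) = 43 \left(\left(-12 + 3 \left(4 + 3 \left(-2\right)\right)^{2}\right) + 33\right) = 43 \left(\left(-12 + 3 \left(4 - 6\right)^{2}\right) + 33\right) = 43 \left(\left(-12 + 3 \left(-2\right)^{2}\right) + 33\right) = 43 \left(\left(-12 + 3 \cdot 4\right) + 33\right) = 43 \left(\left(-12 + 12\right) + 33\right) = 43 \left(0 + 33\right) = 43 \cdot 33 = 1419$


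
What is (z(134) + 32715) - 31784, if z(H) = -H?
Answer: 797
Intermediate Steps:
(z(134) + 32715) - 31784 = (-1*134 + 32715) - 31784 = (-134 + 32715) - 31784 = 32581 - 31784 = 797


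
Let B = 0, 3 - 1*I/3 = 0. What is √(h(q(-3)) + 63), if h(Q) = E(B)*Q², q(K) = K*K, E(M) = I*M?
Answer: 3*√7 ≈ 7.9373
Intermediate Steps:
I = 9 (I = 9 - 3*0 = 9 + 0 = 9)
E(M) = 9*M
q(K) = K²
h(Q) = 0 (h(Q) = (9*0)*Q² = 0*Q² = 0)
√(h(q(-3)) + 63) = √(0 + 63) = √63 = 3*√7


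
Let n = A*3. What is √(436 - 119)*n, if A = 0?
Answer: 0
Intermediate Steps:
n = 0 (n = 0*3 = 0)
√(436 - 119)*n = √(436 - 119)*0 = √317*0 = 0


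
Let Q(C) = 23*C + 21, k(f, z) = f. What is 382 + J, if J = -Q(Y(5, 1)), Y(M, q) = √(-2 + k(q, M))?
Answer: 361 - 23*I ≈ 361.0 - 23.0*I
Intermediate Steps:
Y(M, q) = √(-2 + q)
Q(C) = 21 + 23*C
J = -21 - 23*I (J = -(21 + 23*√(-2 + 1)) = -(21 + 23*√(-1)) = -(21 + 23*I) = -21 - 23*I ≈ -21.0 - 23.0*I)
382 + J = 382 + (-21 - 23*I) = 361 - 23*I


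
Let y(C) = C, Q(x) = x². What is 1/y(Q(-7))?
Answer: 1/49 ≈ 0.020408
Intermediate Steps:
1/y(Q(-7)) = 1/((-7)²) = 1/49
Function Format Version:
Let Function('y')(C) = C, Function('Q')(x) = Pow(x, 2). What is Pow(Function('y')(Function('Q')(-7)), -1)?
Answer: Rational(1, 49) ≈ 0.020408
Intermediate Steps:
Pow(Function('y')(Function('Q')(-7)), -1) = Pow(Pow(-7, 2), -1) = Pow(49, -1) = Rational(1, 49)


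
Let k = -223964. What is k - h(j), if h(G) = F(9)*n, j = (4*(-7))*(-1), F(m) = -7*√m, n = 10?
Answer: -223754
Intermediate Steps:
j = 28 (j = -28*(-1) = 28)
h(G) = -210 (h(G) = -7*√9*10 = -7*3*10 = -21*10 = -210)
k - h(j) = -223964 - 1*(-210) = -223964 + 210 = -223754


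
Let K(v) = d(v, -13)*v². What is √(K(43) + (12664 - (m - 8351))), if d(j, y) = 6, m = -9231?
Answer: 2*√10335 ≈ 203.32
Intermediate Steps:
K(v) = 6*v²
√(K(43) + (12664 - (m - 8351))) = √(6*43² + (12664 - (-9231 - 8351))) = √(6*1849 + (12664 - 1*(-17582))) = √(11094 + (12664 + 17582)) = √(11094 + 30246) = √41340 = 2*√10335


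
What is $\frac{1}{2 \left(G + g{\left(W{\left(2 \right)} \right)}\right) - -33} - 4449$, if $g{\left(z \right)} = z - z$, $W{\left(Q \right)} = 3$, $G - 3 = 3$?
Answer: $- \frac{200204}{45} \approx -4449.0$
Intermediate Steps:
$G = 6$ ($G = 3 + 3 = 6$)
$g{\left(z \right)} = 0$
$\frac{1}{2 \left(G + g{\left(W{\left(2 \right)} \right)}\right) - -33} - 4449 = \frac{1}{2 \left(6 + 0\right) - -33} - 4449 = \frac{1}{2 \cdot 6 + 33} - 4449 = \frac{1}{12 + 33} - 4449 = \frac{1}{45} - 4449 = - \frac{200204}{45}$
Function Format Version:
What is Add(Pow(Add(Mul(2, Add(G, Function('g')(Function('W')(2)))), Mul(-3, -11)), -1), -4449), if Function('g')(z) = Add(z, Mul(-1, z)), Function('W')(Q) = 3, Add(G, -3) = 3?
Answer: Rational(-200204, 45) ≈ -4449.0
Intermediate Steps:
G = 6 (G = Add(3, 3) = 6)
Function('g')(z) = 0
Add(Pow(Add(Mul(2, Add(G, Function('g')(Function('W')(2)))), Mul(-3, -11)), -1), -4449) = Add(Pow(Add(Mul(2, Add(6, 0)), Mul(-3, -11)), -1), -4449) = Add(Pow(Add(Mul(2, 6), 33), -1), -4449) = Add(Pow(Add(12, 33), -1), -4449) = Add(Pow(45, -1), -4449) = Add(Rational(1, 45), -4449) = Rational(-200204, 45)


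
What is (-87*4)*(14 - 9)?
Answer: -1740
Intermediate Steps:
(-87*4)*(14 - 9) = -348*5 = -1740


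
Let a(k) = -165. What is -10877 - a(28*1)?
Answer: -10712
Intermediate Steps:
-10877 - a(28*1) = -10877 - 1*(-165) = -10877 + 165 = -10712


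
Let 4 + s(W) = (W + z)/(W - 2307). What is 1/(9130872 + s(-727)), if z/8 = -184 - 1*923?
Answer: 82/748731435 ≈ 1.0952e-7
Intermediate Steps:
z = -8856 (z = 8*(-184 - 1*923) = 8*(-184 - 923) = 8*(-1107) = -8856)
s(W) = -4 + (-8856 + W)/(-2307 + W) (s(W) = -4 + (W - 8856)/(W - 2307) = -4 + (-8856 + W)/(-2307 + W))
1/(9130872 + s(-727)) = 1/(9130872 + 3*(124 - 1*(-727))/(-2307 - 727)) = 1/(9130872 + 3*(124 + 727)/(-3034)) = 1/(9130872 + 3*(-1/3034)*851) = 1/(9130872 - 69/82) = 1/(748731435/82) = 82/748731435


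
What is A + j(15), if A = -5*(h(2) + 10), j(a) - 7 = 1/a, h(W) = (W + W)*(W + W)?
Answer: -1844/15 ≈ -122.93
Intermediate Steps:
h(W) = 4*W**2 (h(W) = (2*W)*(2*W) = 4*W**2)
j(a) = 7 + 1/a
A = -130 (A = -5*(4*2**2 + 10) = -5*(4*4 + 10) = -5*(16 + 10) = -5*26 = -130)
A + j(15) = -130 + (7 + 1/15) = -130 + 106/15 = -1844/15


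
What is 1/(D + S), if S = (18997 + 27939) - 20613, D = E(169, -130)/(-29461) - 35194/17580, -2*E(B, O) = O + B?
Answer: 129481095/3408071736779 ≈ 3.7992e-5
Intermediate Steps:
E(B, O) = -B/2 - O/2 (E(B, O) = -(O + B)/2 = -(B + O)/2 = -B/2 - O/2)
D = -259126906/129481095 (D = (-1/2*169 - 1/2*(-130))/(-29461) - 35194/17580 = (-169/2 + 65)*(-1/29461) - 35194*1/17580 = -39/2*(-1/29461) - 17597/8790 = 39/58922 - 17597/8790 = -259126906/129481095 ≈ -2.0013)
S = 26323 (S = 46936 - 20613 = 26323)
1/(D + S) = 1/(-259126906/129481095 + 26323) = 1/(3408071736779/129481095) = 129481095/3408071736779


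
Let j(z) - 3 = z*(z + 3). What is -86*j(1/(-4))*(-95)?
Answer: 151145/8 ≈ 18893.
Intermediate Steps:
j(z) = 3 + z*(3 + z) (j(z) = 3 + z*(z + 3) = 3 + z*(3 + z))
-86*j(1/(-4))*(-95) = -86*(3 + (1/(-4))**2 + 3/(-4))*(-95) = -86*(3 + (-1/4)**2 + 3*(-1/4))*(-95) = -86*(3 + 1/16 - 3/4)*(-95) = -86*37/16*(-95) = -1591/8*(-95) = 151145/8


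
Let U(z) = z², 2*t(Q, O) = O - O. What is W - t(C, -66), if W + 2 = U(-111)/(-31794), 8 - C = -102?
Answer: -25303/10598 ≈ -2.3875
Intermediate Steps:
C = 110 (C = 8 - 1*(-102) = 8 + 102 = 110)
t(Q, O) = 0 (t(Q, O) = (O - O)/2 = (½)*0 = 0)
W = -25303/10598 (W = -2 + (-111)²/(-31794) = -2 + 12321*(-1/31794) = -2 - 4107/10598 = -25303/10598 ≈ -2.3875)
W - t(C, -66) = -25303/10598 - 1*0 = -25303/10598 + 0 = -25303/10598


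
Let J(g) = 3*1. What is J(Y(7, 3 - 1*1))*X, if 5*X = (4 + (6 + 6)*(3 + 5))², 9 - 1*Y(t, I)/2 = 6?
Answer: 6000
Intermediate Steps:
Y(t, I) = 6 (Y(t, I) = 18 - 2*6 = 18 - 12 = 6)
J(g) = 3
X = 2000 (X = (4 + (6 + 6)*(3 + 5))²/5 = (4 + 12*8)²/5 = (4 + 96)²/5 = (⅕)*100² = (⅕)*10000 = 2000)
J(Y(7, 3 - 1*1))*X = 3*2000 = 6000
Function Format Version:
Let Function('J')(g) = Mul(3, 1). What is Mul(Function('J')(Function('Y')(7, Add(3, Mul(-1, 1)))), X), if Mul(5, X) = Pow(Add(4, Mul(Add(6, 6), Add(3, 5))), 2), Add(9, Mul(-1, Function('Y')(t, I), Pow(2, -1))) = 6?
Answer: 6000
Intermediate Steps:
Function('Y')(t, I) = 6 (Function('Y')(t, I) = Add(18, Mul(-2, 6)) = Add(18, -12) = 6)
Function('J')(g) = 3
X = 2000 (X = Mul(Rational(1, 5), Pow(Add(4, Mul(Add(6, 6), Add(3, 5))), 2)) = Mul(Rational(1, 5), Pow(Add(4, Mul(12, 8)), 2)) = Mul(Rational(1, 5), Pow(Add(4, 96), 2)) = Mul(Rational(1, 5), Pow(100, 2)) = Mul(Rational(1, 5), 10000) = 2000)
Mul(Function('J')(Function('Y')(7, Add(3, Mul(-1, 1)))), X) = Mul(3, 2000) = 6000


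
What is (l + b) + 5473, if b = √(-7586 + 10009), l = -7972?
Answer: -2499 + √2423 ≈ -2449.8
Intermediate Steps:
b = √2423 ≈ 49.224
(l + b) + 5473 = (-7972 + √2423) + 5473 = -2499 + √2423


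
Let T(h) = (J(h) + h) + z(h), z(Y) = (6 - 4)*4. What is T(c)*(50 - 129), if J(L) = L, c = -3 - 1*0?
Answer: -158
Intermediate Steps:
c = -3 (c = -3 + 0 = -3)
z(Y) = 8 (z(Y) = 2*4 = 8)
T(h) = 8 + 2*h (T(h) = (h + h) + 8 = 2*h + 8 = 8 + 2*h)
T(c)*(50 - 129) = (8 + 2*(-3))*(50 - 129) = (8 - 6)*(-79) = 2*(-79) = -158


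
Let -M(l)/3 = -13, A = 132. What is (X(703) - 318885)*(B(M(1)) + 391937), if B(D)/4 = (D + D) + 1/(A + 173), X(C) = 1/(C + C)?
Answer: -53639053973556241/428830 ≈ -1.2508e+11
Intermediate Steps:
X(C) = 1/(2*C)
M(l) = 39 (M(l) = -3*(-13) = 39)
B(D) = 4/305 + 8*D (B(D) = 4*((D + D) + 1/(132 + 173)) = 4*(2*D + 1/305) = 4*(1/305 + 2*D) = 4/305 + 8*D)
(X(703) - 318885)*(B(M(1)) + 391937) = ((½)/703 - 318885)*((4/305 + 8*39) + 391937) = ((½)*(1/703) - 318885)*((4/305 + 312) + 391937) = (1/1406 - 318885)*(95164/305 + 391937) = -448352309/1406*119635949/305 = -53639053973556241/428830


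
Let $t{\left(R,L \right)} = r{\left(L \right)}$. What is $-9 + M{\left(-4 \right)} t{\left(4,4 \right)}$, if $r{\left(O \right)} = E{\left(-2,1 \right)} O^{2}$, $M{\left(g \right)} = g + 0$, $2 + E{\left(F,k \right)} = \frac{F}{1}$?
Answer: $247$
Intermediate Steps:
$E{\left(F,k \right)} = -2 + F$ ($E{\left(F,k \right)} = -2 + \frac{F}{1} = -2 + F 1 = -2 + F$)
$M{\left(g \right)} = g$
$r{\left(O \right)} = - 4 O^{2}$ ($r{\left(O \right)} = \left(-2 - 2\right) O^{2} = - 4 O^{2}$)
$t{\left(R,L \right)} = - 4 L^{2}$
$-9 + M{\left(-4 \right)} t{\left(4,4 \right)} = -9 - 4 \left(- 4 \cdot 4^{2}\right) = -9 - 4 \left(\left(-4\right) 16\right) = -9 - -256 = -9 + 256 = 247$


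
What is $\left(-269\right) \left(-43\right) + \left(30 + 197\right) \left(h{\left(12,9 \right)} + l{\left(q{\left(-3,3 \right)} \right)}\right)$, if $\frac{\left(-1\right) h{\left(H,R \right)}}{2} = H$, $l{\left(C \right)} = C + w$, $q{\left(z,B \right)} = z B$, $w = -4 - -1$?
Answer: $3395$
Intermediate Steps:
$w = -3$ ($w = -4 + 1 = -3$)
$q{\left(z,B \right)} = B z$
$l{\left(C \right)} = -3 + C$ ($l{\left(C \right)} = C - 3 = -3 + C$)
$h{\left(H,R \right)} = - 2 H$
$\left(-269\right) \left(-43\right) + \left(30 + 197\right) \left(h{\left(12,9 \right)} + l{\left(q{\left(-3,3 \right)} \right)}\right) = \left(-269\right) \left(-43\right) + \left(30 + 197\right) \left(\left(-2\right) 12 + \left(-3 + 3 \left(-3\right)\right)\right) = 11567 + 227 \left(-24 - 12\right) = 11567 + 227 \left(-36\right) = 11567 - 8172 = 3395$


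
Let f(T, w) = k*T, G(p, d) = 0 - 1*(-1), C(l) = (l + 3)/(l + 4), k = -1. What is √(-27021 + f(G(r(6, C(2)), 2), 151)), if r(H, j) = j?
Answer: I*√27022 ≈ 164.38*I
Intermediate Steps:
C(l) = (3 + l)/(4 + l)
G(p, d) = 1 (G(p, d) = 0 + 1 = 1)
f(T, w) = -T
√(-27021 + f(G(r(6, C(2)), 2), 151)) = √(-27021 - 1*1) = √(-27021 - 1) = √(-27022) = I*√27022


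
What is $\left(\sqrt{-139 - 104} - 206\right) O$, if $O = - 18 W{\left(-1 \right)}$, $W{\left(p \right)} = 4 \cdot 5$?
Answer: $74160 - 3240 i \sqrt{3} \approx 74160.0 - 5611.8 i$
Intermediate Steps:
$W{\left(p \right)} = 20$
$O = -360$ ($O = \left(-18\right) 20 = -360$)
$\left(\sqrt{-139 - 104} - 206\right) O = \left(\sqrt{-139 - 104} - 206\right) \left(-360\right) = \left(\sqrt{-243} - 206\right) \left(-360\right) = \left(9 i \sqrt{3} - 206\right) \left(-360\right) = \left(-206 + 9 i \sqrt{3}\right) \left(-360\right) = 74160 - 3240 i \sqrt{3}$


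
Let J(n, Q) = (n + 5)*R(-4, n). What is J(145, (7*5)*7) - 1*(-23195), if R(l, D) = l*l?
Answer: 25595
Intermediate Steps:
R(l, D) = l²
J(n, Q) = 80 + 16*n (J(n, Q) = (n + 5)*(-4)² = (5 + n)*16 = 80 + 16*n)
J(145, (7*5)*7) - 1*(-23195) = (80 + 16*145) - 1*(-23195) = (80 + 2320) + 23195 = 2400 + 23195 = 25595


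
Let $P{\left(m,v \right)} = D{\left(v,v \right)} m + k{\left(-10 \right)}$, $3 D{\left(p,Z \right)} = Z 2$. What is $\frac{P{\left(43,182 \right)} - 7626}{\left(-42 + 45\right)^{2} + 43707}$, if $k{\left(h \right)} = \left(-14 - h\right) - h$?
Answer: $- \frac{1802}{32787} \approx -0.054961$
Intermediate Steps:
$D{\left(p,Z \right)} = \frac{2 Z}{3}$ ($D{\left(p,Z \right)} = \frac{Z 2}{3} = \frac{2 Z}{3}$)
$k{\left(h \right)} = -14 - 2 h$
$P{\left(m,v \right)} = 6 + \frac{2 m v}{3}$ ($P{\left(m,v \right)} = \frac{2 v}{3} m - -6 = \frac{2 m v}{3} + \left(-14 + 20\right) = \frac{2 m v}{3} + 6 = 6 + \frac{2 m v}{3}$)
$\frac{P{\left(43,182 \right)} - 7626}{\left(-42 + 45\right)^{2} + 43707} = \frac{\left(6 + \frac{2}{3} \cdot 43 \cdot 182\right) - 7626}{\left(-42 + 45\right)^{2} + 43707} = \frac{\left(6 + \frac{15652}{3}\right) - 7626}{3^{2} + 43707} = \frac{\frac{15670}{3} - 7626}{9 + 43707} = - \frac{7208}{3 \cdot 43716} = \left(- \frac{7208}{3}\right) \frac{1}{43716} = - \frac{1802}{32787}$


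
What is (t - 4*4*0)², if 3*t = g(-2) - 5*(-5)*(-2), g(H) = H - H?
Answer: 2500/9 ≈ 277.78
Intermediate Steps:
g(H) = 0
t = -50/3 (t = (0 - 5*(-5)*(-2))/3 = (0 + 25*(-2))/3 = (0 - 50)/3 = (⅓)*(-50) = -50/3 ≈ -16.667)
(t - 4*4*0)² = (-50/3 - 4*4*0)² = (-50/3 - 16*0)² = (-50/3 + 0)² = (-50/3)² = 2500/9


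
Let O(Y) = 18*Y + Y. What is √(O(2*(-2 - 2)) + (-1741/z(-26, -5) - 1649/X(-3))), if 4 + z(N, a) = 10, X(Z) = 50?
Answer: 2*I*√26727/15 ≈ 21.798*I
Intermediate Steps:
z(N, a) = 6 (z(N, a) = -4 + 10 = 6)
O(Y) = 19*Y
√(O(2*(-2 - 2)) + (-1741/z(-26, -5) - 1649/X(-3))) = √(19*(2*(-2 - 2)) + (-1741/6 - 1649/50)) = √(19*(2*(-4)) + (-1741*⅙ - 1649*1/50)) = √(19*(-8) + (-1741/6 - 1649/50)) = √(-152 - 24236/75) = √(-35636/75) = 2*I*√26727/15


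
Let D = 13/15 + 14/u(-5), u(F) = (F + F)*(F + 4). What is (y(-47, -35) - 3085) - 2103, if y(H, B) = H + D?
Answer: -78491/15 ≈ -5232.7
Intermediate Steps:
u(F) = 2*F*(4 + F) (u(F) = (2*F)*(4 + F) = 2*F*(4 + F))
D = 34/15 (D = 13/15 + 14/((2*(-5)*(4 - 5))) = 13*(1/15) + 14/((2*(-5)*(-1))) = 13/15 + 14/10 = 13/15 + 14*(1/10) = 13/15 + 7/5 = 34/15 ≈ 2.2667)
y(H, B) = 34/15 + H (y(H, B) = H + 34/15 = 34/15 + H)
(y(-47, -35) - 3085) - 2103 = ((34/15 - 47) - 3085) - 2103 = (-671/15 - 3085) - 2103 = -46946/15 - 2103 = -78491/15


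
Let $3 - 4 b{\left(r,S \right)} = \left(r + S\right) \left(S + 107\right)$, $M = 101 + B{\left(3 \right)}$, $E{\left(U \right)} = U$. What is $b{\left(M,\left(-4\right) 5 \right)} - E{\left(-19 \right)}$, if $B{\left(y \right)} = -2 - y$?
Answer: $- \frac{6533}{4} \approx -1633.3$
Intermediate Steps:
$M = 96$ ($M = 101 - 5 = 96$)
$b{\left(r,S \right)} = \frac{3}{4} - \frac{\left(107 + S\right) \left(S + r\right)}{4}$ ($b{\left(r,S \right)} = \frac{3}{4} - \frac{\left(r + S\right) \left(S + 107\right)}{4} = \frac{3}{4} - \frac{\left(S + r\right) \left(107 + S\right)}{4} = \frac{3}{4} - \frac{\left(107 + S\right) \left(S + r\right)}{4}$)
$b{\left(M,\left(-4\right) 5 \right)} - E{\left(-19 \right)} = \left(\frac{3}{4} - \frac{107 \left(\left(-4\right) 5\right)}{4} - 2568 - \frac{\left(\left(-4\right) 5\right)^{2}}{4} - \frac{1}{4} \left(\left(-4\right) 5\right) 96\right) - -19 = \left(\frac{3}{4} - -535 - 2568 - \frac{\left(-20\right)^{2}}{4} - \left(-5\right) 96\right) + 19 = \left(\frac{3}{4} + 535 - 2568 - 100 + 480\right) + 19 = - \frac{6609}{4} + 19 = - \frac{6533}{4}$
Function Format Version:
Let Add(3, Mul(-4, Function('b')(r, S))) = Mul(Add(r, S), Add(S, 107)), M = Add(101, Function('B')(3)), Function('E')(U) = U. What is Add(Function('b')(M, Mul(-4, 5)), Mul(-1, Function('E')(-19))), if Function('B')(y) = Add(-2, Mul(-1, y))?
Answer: Rational(-6533, 4) ≈ -1633.3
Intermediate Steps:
M = 96 (M = Add(101, Add(-2, Mul(-1, 3))) = Add(101, Add(-2, -3)) = Add(101, -5) = 96)
Function('b')(r, S) = Add(Rational(3, 4), Mul(Rational(-1, 4), Add(107, S), Add(S, r))) (Function('b')(r, S) = Add(Rational(3, 4), Mul(Rational(-1, 4), Mul(Add(r, S), Add(S, 107)))) = Add(Rational(3, 4), Mul(Rational(-1, 4), Mul(Add(S, r), Add(107, S)))) = Add(Rational(3, 4), Mul(Rational(-1, 4), Mul(Add(107, S), Add(S, r)))) = Add(Rational(3, 4), Mul(Rational(-1, 4), Add(107, S), Add(S, r))))
Add(Function('b')(M, Mul(-4, 5)), Mul(-1, Function('E')(-19))) = Add(Add(Rational(3, 4), Mul(Rational(-107, 4), Mul(-4, 5)), Mul(Rational(-107, 4), 96), Mul(Rational(-1, 4), Pow(Mul(-4, 5), 2)), Mul(Rational(-1, 4), Mul(-4, 5), 96)), Mul(-1, -19)) = Add(Add(Rational(3, 4), Mul(Rational(-107, 4), -20), -2568, Mul(Rational(-1, 4), Pow(-20, 2)), Mul(Rational(-1, 4), -20, 96)), 19) = Add(Add(Rational(3, 4), 535, -2568, Mul(Rational(-1, 4), 400), 480), 19) = Add(Add(Rational(3, 4), 535, -2568, -100, 480), 19) = Add(Rational(-6609, 4), 19) = Rational(-6533, 4)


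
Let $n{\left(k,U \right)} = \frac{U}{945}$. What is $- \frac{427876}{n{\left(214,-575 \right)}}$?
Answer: $\frac{80868564}{115} \approx 7.0321 \cdot 10^{5}$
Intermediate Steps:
$n{\left(k,U \right)} = \frac{U}{945}$ ($n{\left(k,U \right)} = U \frac{1}{945} = \frac{U}{945}$)
$- \frac{427876}{n{\left(214,-575 \right)}} = - \frac{427876}{\frac{1}{945} \left(-575\right)} = - \frac{427876}{- \frac{115}{189}} = \left(-427876\right) \left(- \frac{189}{115}\right) = \frac{80868564}{115}$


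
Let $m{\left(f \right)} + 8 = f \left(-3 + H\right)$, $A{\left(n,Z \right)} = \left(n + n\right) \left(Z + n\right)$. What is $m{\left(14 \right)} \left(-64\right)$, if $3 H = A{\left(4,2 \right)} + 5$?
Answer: $- \frac{37888}{3} \approx -12629.0$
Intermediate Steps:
$A{\left(n,Z \right)} = 2 n \left(Z + n\right)$
$H = \frac{53}{3}$ ($H = \frac{2 \cdot 4 \left(2 + 4\right) + 5}{3} = \frac{2 \cdot 4 \cdot 6 + 5}{3} = \frac{48 + 5}{3} = \frac{1}{3} \cdot 53 = \frac{53}{3} \approx 17.667$)
$m{\left(f \right)} = -8 + \frac{44 f}{3}$ ($m{\left(f \right)} = -8 + f \left(-3 + \frac{53}{3}\right) = -8 + f \frac{44}{3} = -8 + \frac{44 f}{3}$)
$m{\left(14 \right)} \left(-64\right) = \left(-8 + \frac{44}{3} \cdot 14\right) \left(-64\right) = \left(-8 + \frac{616}{3}\right) \left(-64\right) = \frac{592}{3} \left(-64\right) = - \frac{37888}{3}$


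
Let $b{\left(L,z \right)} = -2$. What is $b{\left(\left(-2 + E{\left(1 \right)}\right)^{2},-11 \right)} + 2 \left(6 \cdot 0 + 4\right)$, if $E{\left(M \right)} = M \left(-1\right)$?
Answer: $6$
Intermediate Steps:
$E{\left(M \right)} = - M$
$b{\left(\left(-2 + E{\left(1 \right)}\right)^{2},-11 \right)} + 2 \left(6 \cdot 0 + 4\right) = -2 + 2 \left(6 \cdot 0 + 4\right) = -2 + 2 \left(0 + 4\right) = -2 + 2 \cdot 4 = -2 + 8 = 6$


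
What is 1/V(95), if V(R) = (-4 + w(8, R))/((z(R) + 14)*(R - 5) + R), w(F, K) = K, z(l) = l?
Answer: 1415/13 ≈ 108.85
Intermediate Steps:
V(R) = (-4 + R)/(R + (-5 + R)*(14 + R)) (V(R) = (-4 + R)/((R + 14)*(R - 5) + R) = (-4 + R)/((14 + R)*(-5 + R) + R) = (-4 + R)/((-5 + R)*(14 + R) + R) = (-4 + R)/(R + (-5 + R)*(14 + R)))
1/V(95) = 1/((-4 + 95)/(-70 + 95² + 10*95)) = 1/(91/(-70 + 9025 + 950)) = 1/(91/9905) = 1/((1/9905)*91) = 1/(13/1415) = 1415/13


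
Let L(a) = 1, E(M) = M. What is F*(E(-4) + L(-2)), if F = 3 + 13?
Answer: -48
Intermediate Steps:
F = 16
F*(E(-4) + L(-2)) = 16*(-4 + 1) = 16*(-3) = -48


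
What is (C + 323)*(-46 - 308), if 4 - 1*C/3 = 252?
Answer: 149034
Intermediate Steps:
C = -744 (C = 12 - 3*252 = 12 - 756 = -744)
(C + 323)*(-46 - 308) = (-744 + 323)*(-46 - 308) = -421*(-354) = 149034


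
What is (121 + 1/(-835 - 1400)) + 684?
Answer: 1799174/2235 ≈ 805.00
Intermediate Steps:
(121 + 1/(-835 - 1400)) + 684 = (121 + 1/(-2235)) + 684 = (121 - 1/2235) + 684 = 270434/2235 + 684 = 1799174/2235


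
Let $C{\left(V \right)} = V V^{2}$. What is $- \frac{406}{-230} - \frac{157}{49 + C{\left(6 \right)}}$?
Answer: $\frac{7148}{6095} \approx 1.1728$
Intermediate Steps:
$C{\left(V \right)} = V^{3}$
$- \frac{406}{-230} - \frac{157}{49 + C{\left(6 \right)}} = - \frac{406}{-230} - \frac{157}{49 + 6^{3}} = \left(-406\right) \left(- \frac{1}{230}\right) - \frac{157}{49 + 216} = \frac{203}{115} - \frac{157}{265} = \frac{7148}{6095}$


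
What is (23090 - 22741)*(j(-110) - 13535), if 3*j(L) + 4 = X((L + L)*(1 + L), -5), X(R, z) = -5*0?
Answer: -14172541/3 ≈ -4.7242e+6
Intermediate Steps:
X(R, z) = 0
j(L) = -4/3 (j(L) = -4/3 + (⅓)*0 = -4/3 + 0 = -4/3)
(23090 - 22741)*(j(-110) - 13535) = (23090 - 22741)*(-4/3 - 13535) = 349*(-40609/3) = -14172541/3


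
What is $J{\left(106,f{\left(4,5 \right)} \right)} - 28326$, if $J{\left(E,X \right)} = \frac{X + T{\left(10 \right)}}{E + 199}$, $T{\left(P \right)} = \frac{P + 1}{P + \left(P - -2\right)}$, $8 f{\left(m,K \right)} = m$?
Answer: $- \frac{8639429}{305} \approx -28326.0$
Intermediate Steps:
$f{\left(m,K \right)} = \frac{m}{8}$
$T{\left(P \right)} = \frac{1 + P}{2 + 2 P}$ ($T{\left(P \right)} = \frac{1 + P}{P + \left(P + 2\right)} = \frac{1 + P}{P + \left(2 + P\right)} = \frac{1 + P}{2 + 2 P}$)
$J{\left(E,X \right)} = \frac{\frac{1}{2} + X}{199 + E}$ ($J{\left(E,X \right)} = \frac{X + \frac{1}{2}}{E + 199} = \frac{\frac{1}{2} + X}{199 + E}$)
$J{\left(106,f{\left(4,5 \right)} \right)} - 28326 = \frac{\frac{1}{2} + \frac{1}{8} \cdot 4}{199 + 106} - 28326 = \frac{\frac{1}{2} + \frac{1}{2}}{305} - 28326 = \frac{1}{305} \cdot 1 - 28326 = \frac{1}{305} - 28326 = - \frac{8639429}{305}$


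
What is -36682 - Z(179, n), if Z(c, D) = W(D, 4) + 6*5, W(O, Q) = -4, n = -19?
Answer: -36708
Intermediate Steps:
Z(c, D) = 26 (Z(c, D) = -4 + 6*5 = -4 + 30 = 26)
-36682 - Z(179, n) = -36682 - 1*26 = -36682 - 26 = -36708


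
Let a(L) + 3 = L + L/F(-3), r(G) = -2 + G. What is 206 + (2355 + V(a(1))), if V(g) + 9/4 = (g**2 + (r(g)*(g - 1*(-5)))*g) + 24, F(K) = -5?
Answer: 1306731/500 ≈ 2613.5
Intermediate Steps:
a(L) = -3 + 4*L/5 (a(L) = -3 + (L + L/(-5)) = -3 + (L + L*(-1/5)) = -3 + (L - L/5) = -3 + 4*L/5)
V(g) = 87/4 + g**2 + g*(-2 + g)*(5 + g) (V(g) = -9/4 + ((g**2 + ((-2 + g)*(g - 1*(-5)))*g) + 24) = -9/4 + ((g**2 + ((-2 + g)*(g + 5))*g) + 24) = -9/4 + ((g**2 + ((-2 + g)*(5 + g))*g) + 24) = -9/4 + ((g**2 + g*(-2 + g)*(5 + g)) + 24) = -9/4 + (24 + g**2 + g*(-2 + g)*(5 + g)) = 87/4 + g**2 + g*(-2 + g)*(5 + g))
206 + (2355 + V(a(1))) = 206 + (2355 + (87/4 + (-3 + (4/5)*1)**3 - 10*(-3 + (4/5)*1) + 4*(-3 + (4/5)*1)**2)) = 206 + (2355 + (87/4 + (-3 + 4/5)**3 - 10*(-3 + 4/5) + 4*(-3 + 4/5)**2)) = 206 + (2355 + (87/4 + (-11/5)**3 - 10*(-11/5) + 4*(-11/5)**2)) = 206 + (2355 + (87/4 - 1331/125 + 22 + 4*(121/25))) = 206 + (2355 + (87/4 - 1331/125 + 22 + 484/25)) = 206 + (2355 + 26231/500) = 206 + 1203731/500 = 1306731/500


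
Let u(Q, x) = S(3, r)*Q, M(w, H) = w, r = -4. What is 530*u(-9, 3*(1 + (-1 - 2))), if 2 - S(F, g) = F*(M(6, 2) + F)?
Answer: 119250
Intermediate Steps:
S(F, g) = 2 - F*(6 + F)
u(Q, x) = -25*Q (u(Q, x) = (2 - 1*3**2 - 6*3)*Q = (2 - 1*9 - 18)*Q = (2 - 9 - 18)*Q = -25*Q)
530*u(-9, 3*(1 + (-1 - 2))) = 530*(-25*(-9)) = 530*225 = 119250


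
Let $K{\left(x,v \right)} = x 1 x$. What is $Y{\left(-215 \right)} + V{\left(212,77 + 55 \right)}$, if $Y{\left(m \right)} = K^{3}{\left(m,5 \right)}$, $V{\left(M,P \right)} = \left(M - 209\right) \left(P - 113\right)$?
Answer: $98771297640682$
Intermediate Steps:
$K{\left(x,v \right)} = x^{2}$ ($K{\left(x,v \right)} = x x = x^{2}$)
$V{\left(M,P \right)} = \left(-209 + M\right) \left(-113 + P\right)$
$Y{\left(m \right)} = m^{6}$ ($Y{\left(m \right)} = \left(m^{2}\right)^{3} = m^{6}$)
$Y{\left(-215 \right)} + V{\left(212,77 + 55 \right)} = \left(-215\right)^{6} + \left(23617 - 209 \left(77 + 55\right) - 23956 + 212 \left(77 + 55\right)\right) = 98771297640625 + \left(23617 - 27588 - 23956 + 212 \cdot 132\right) = 98771297640625 + \left(23617 - 27588 - 23956 + 27984\right) = 98771297640625 + 57 = 98771297640682$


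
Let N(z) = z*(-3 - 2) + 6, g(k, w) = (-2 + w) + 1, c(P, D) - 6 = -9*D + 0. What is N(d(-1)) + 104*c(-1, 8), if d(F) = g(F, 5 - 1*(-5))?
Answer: -6903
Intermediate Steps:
c(P, D) = 6 - 9*D (c(P, D) = 6 + (-9*D + 0) = 6 - 9*D)
g(k, w) = -1 + w
d(F) = 9 (d(F) = -1 + (5 - 1*(-5)) = -1 + (5 + 5) = -1 + 10 = 9)
N(z) = 6 - 5*z (N(z) = z*(-5) + 6 = -5*z + 6 = 6 - 5*z)
N(d(-1)) + 104*c(-1, 8) = (6 - 5*9) + 104*(6 - 9*8) = (6 - 45) + 104*(6 - 72) = -39 + 104*(-66) = -39 - 6864 = -6903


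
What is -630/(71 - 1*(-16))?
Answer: -210/29 ≈ -7.2414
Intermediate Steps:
-630/(71 - 1*(-16)) = -630/(71 + 16) = -630/87 = -630*1/87 = -210/29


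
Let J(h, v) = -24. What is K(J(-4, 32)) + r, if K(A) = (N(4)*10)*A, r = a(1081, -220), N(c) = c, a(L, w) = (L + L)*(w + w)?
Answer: -952240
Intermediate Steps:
a(L, w) = 4*L*w (a(L, w) = (2*L)*(2*w) = 4*L*w)
r = -951280 (r = 4*1081*(-220) = -951280)
K(A) = 40*A (K(A) = (4*10)*A = 40*A)
K(J(-4, 32)) + r = 40*(-24) - 951280 = -960 - 951280 = -952240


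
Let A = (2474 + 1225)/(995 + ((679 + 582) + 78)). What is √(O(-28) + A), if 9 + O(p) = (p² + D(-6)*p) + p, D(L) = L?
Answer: √554794134/778 ≈ 30.275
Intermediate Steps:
O(p) = -9 + p² - 5*p (O(p) = -9 + ((p² - 6*p) + p) = -9 + (p² - 5*p) = -9 + p² - 5*p)
A = 1233/778 (A = 3699/(995 + (1261 + 78)) = 3699/(995 + 1339) = 3699/2334 = 3699*(1/2334) = 1233/778 ≈ 1.5848)
√(O(-28) + A) = √((-9 + (-28)² - 5*(-28)) + 1233/778) = √((-9 + 784 + 140) + 1233/778) = √(915 + 1233/778) = √(713103/778) = √554794134/778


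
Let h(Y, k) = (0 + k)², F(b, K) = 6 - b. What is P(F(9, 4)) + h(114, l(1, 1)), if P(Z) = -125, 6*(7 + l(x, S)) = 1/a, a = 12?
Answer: -394991/5184 ≈ -76.194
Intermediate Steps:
l(x, S) = -503/72 (l(x, S) = -7 + (⅙)/12 = -7 + (⅙)*(1/12) = -7 + 1/72 = -503/72)
h(Y, k) = k²
P(F(9, 4)) + h(114, l(1, 1)) = -125 + (-503/72)² = -125 + 253009/5184 = -394991/5184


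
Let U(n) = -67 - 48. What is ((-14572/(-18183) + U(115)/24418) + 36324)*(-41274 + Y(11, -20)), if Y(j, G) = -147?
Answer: -7678566457415081/5103362 ≈ -1.5046e+9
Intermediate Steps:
U(n) = -115
((-14572/(-18183) + U(115)/24418) + 36324)*(-41274 + Y(11, -20)) = ((-14572/(-18183) - 115/24418) + 36324)*(-41274 - 147) = ((-14572*(-1/18183) - 115*1/24418) + 36324)*(-41421) = ((14572/18183 - 115/24418) + 36324)*(-41421) = (12197519/15310086 + 36324)*(-41421) = (556135761383/15310086)*(-41421) = -7678566457415081/5103362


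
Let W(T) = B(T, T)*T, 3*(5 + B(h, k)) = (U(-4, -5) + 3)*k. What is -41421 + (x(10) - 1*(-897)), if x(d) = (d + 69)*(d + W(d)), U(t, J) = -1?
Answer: -115252/3 ≈ -38417.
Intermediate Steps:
B(h, k) = -5 + 2*k/3 (B(h, k) = -5 + ((-1 + 3)*k)/3 = -5 + (2*k)/3 = -5 + 2*k/3)
W(T) = T*(-5 + 2*T/3) (W(T) = (-5 + 2*T/3)*T = T*(-5 + 2*T/3))
x(d) = (69 + d)*(d + d*(-15 + 2*d)/3) (x(d) = (d + 69)*(d + d*(-15 + 2*d)/3) = (69 + d)*(d + d*(-15 + 2*d)/3))
-41421 + (x(10) - 1*(-897)) = -41421 + ((2/3)*10*(-414 + 10**2 + 63*10) - 1*(-897)) = -41421 + ((2/3)*10*(-414 + 100 + 630) + 897) = -41421 + ((2/3)*10*316 + 897) = -41421 + (6320/3 + 897) = -41421 + 9011/3 = -115252/3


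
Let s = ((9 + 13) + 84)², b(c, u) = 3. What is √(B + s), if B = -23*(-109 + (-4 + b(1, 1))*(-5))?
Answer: 2*√3407 ≈ 116.74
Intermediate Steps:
B = 2392 (B = -23*(-109 + (-4 + 3)*(-5)) = -23*(-109 - 1*(-5)) = -23*(-109 + 5) = -23*(-104) = 2392)
s = 11236 (s = (22 + 84)² = 106² = 11236)
√(B + s) = √(2392 + 11236) = √13628 = 2*√3407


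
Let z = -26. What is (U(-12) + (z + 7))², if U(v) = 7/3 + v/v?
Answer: 2209/9 ≈ 245.44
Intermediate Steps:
U(v) = 10/3 (U(v) = 7*(⅓) + 1 = 7/3 + 1 = 10/3)
(U(-12) + (z + 7))² = (10/3 + (-26 + 7))² = (10/3 - 19)² = (-47/3)² = 2209/9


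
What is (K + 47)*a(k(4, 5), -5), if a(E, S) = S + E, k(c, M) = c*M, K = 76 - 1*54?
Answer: 1035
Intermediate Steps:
K = 22 (K = 76 - 54 = 22)
k(c, M) = M*c
a(E, S) = E + S
(K + 47)*a(k(4, 5), -5) = (22 + 47)*(5*4 - 5) = 69*(20 - 5) = 69*15 = 1035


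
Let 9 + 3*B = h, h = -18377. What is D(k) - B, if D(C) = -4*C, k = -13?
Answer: 18542/3 ≈ 6180.7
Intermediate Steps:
B = -18386/3 (B = -3 + (1/3)*(-18377) = -3 - 18377/3 = -18386/3 ≈ -6128.7)
D(k) - B = -4*(-13) - 1*(-18386/3) = 52 + 18386/3 = 18542/3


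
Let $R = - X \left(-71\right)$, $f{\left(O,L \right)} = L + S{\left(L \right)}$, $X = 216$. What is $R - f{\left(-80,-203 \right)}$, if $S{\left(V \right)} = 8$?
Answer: $15531$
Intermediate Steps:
$f{\left(O,L \right)} = 8 + L$ ($f{\left(O,L \right)} = L + 8 = 8 + L$)
$R = 15336$ ($R = \left(-1\right) 216 \left(-71\right) = \left(-216\right) \left(-71\right) = 15336$)
$R - f{\left(-80,-203 \right)} = 15336 - \left(8 - 203\right) = 15336 - -195 = 15336 + 195 = 15531$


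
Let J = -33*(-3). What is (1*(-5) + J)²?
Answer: 8836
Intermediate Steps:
J = 99
(1*(-5) + J)² = (1*(-5) + 99)² = (-5 + 99)² = 94² = 8836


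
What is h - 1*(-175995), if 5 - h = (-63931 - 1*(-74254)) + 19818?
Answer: 145859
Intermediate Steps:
h = -30136 (h = 5 - ((-63931 - 1*(-74254)) + 19818) = 5 - ((-63931 + 74254) + 19818) = 5 - (10323 + 19818) = 5 - 1*30141 = 5 - 30141 = -30136)
h - 1*(-175995) = -30136 - 1*(-175995) = -30136 + 175995 = 145859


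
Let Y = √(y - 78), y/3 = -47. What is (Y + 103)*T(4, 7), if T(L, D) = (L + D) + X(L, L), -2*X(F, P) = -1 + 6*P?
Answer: -103/2 - I*√219/2 ≈ -51.5 - 7.3993*I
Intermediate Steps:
y = -141 (y = 3*(-47) = -141)
X(F, P) = ½ - 3*P (X(F, P) = -(-1 + 6*P)/2 = ½ - 3*P)
T(L, D) = ½ + D - 2*L (T(L, D) = (L + D) + (½ - 3*L) = (D + L) + (½ - 3*L) = ½ + D - 2*L)
Y = I*√219 (Y = √(-141 - 78) = √(-219) = I*√219 ≈ 14.799*I)
(Y + 103)*T(4, 7) = (I*√219 + 103)*(½ + 7 - 2*4) = (103 + I*√219)*(½ + 7 - 8) = (103 + I*√219)*(-½) = -103/2 - I*√219/2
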